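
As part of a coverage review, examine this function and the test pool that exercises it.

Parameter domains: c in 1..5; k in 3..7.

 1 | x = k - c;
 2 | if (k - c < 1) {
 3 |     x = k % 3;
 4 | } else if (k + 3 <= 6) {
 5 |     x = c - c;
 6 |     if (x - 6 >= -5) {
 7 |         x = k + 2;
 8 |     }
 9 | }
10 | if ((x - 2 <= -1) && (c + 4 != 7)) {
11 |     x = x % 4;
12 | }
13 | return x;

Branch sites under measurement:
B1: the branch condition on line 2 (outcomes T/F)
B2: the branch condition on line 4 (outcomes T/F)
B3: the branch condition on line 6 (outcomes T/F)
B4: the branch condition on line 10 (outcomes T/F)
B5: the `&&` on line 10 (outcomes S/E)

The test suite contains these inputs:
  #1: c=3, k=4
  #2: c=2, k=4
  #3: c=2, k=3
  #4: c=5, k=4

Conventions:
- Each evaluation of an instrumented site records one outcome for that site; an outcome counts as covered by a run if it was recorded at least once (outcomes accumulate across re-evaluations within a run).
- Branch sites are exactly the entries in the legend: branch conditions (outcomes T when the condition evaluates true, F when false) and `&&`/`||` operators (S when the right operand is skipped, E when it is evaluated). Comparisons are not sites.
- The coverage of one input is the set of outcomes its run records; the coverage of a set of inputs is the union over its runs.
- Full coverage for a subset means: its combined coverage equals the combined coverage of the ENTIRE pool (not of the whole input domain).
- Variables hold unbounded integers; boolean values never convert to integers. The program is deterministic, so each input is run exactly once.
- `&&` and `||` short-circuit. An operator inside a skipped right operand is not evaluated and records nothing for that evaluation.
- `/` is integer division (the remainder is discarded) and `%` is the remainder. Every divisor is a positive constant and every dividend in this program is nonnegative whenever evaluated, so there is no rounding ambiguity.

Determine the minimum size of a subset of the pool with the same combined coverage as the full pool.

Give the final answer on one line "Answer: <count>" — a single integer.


input #1, c=3, k=4: events B1->F, B2->F, B5->E, B4->F; outcomes B1=F, B2=F, B4=F, B5=E
input #2, c=2, k=4: events B1->F, B2->F, B5->S, B4->F; outcomes B1=F, B2=F, B4=F, B5=S
input #3, c=2, k=3: events B1->F, B2->T, B3->F, B5->E, B4->T; outcomes B1=F, B2=T, B3=F, B4=T, B5=E
input #4, c=5, k=4: events B1->T, B5->E, B4->T; outcomes B1=T, B4=T, B5=E
together the pool reaches 9 outcomes: B1=T, B1=F, B2=T, B2=F, B3=F, B4=T, B4=F, B5=S, B5=E
size 1 is not enough: best union over all size-1 subsets is 5/9
size 2 is not enough: best union over all size-2 subsets is 8/9
at size 3, {2, 3, 4} reaches all 9 outcomes; every lexicographically earlier size-3 subset fails
Answer: 3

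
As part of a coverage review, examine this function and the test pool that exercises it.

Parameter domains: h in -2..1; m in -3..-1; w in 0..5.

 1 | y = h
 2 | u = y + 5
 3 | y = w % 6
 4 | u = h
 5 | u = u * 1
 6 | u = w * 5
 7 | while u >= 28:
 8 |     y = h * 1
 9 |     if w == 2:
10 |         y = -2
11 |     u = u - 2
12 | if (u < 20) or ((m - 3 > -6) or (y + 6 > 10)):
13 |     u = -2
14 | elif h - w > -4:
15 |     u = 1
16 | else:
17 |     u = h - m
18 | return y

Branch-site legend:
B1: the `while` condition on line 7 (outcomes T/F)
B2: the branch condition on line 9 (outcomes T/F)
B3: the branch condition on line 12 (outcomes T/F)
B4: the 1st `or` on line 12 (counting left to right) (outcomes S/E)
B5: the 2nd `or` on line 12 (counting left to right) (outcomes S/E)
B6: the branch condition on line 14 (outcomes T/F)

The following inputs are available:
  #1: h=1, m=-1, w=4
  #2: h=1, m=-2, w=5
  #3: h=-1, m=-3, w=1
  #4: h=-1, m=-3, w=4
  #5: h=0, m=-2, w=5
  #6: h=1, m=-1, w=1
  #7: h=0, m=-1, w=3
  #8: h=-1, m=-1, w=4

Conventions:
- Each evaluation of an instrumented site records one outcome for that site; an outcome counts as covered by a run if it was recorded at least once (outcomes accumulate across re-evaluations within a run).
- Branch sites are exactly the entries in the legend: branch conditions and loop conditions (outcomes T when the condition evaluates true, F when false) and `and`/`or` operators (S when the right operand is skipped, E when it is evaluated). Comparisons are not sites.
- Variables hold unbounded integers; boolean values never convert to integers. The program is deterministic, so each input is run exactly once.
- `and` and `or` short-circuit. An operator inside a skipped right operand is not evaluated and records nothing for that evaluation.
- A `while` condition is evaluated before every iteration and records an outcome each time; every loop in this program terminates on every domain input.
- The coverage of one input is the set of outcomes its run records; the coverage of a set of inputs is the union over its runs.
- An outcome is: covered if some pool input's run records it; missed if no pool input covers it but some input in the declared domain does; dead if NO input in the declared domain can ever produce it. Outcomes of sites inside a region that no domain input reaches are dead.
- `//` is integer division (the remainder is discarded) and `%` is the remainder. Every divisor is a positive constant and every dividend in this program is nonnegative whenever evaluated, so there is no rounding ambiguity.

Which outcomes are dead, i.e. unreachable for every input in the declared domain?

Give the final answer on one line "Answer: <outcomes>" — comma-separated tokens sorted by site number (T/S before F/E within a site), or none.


exhaustive pass over the 72-input domain:
  B1=T: no domain input ever produces it -> dead
  B2=T: no domain input ever produces it -> dead
  B2=F: no domain input ever produces it -> dead
  reachable outcomes have witnesses, e.g. B1=F (e.g. h=-2, m=-3, w=0), B3=T (e.g. h=-2, m=-3, w=0), B3=F (e.g. h=-2, m=-3, w=4), B4=S (e.g. h=-2, m=-3, w=0)
Answer: B1=T, B2=T, B2=F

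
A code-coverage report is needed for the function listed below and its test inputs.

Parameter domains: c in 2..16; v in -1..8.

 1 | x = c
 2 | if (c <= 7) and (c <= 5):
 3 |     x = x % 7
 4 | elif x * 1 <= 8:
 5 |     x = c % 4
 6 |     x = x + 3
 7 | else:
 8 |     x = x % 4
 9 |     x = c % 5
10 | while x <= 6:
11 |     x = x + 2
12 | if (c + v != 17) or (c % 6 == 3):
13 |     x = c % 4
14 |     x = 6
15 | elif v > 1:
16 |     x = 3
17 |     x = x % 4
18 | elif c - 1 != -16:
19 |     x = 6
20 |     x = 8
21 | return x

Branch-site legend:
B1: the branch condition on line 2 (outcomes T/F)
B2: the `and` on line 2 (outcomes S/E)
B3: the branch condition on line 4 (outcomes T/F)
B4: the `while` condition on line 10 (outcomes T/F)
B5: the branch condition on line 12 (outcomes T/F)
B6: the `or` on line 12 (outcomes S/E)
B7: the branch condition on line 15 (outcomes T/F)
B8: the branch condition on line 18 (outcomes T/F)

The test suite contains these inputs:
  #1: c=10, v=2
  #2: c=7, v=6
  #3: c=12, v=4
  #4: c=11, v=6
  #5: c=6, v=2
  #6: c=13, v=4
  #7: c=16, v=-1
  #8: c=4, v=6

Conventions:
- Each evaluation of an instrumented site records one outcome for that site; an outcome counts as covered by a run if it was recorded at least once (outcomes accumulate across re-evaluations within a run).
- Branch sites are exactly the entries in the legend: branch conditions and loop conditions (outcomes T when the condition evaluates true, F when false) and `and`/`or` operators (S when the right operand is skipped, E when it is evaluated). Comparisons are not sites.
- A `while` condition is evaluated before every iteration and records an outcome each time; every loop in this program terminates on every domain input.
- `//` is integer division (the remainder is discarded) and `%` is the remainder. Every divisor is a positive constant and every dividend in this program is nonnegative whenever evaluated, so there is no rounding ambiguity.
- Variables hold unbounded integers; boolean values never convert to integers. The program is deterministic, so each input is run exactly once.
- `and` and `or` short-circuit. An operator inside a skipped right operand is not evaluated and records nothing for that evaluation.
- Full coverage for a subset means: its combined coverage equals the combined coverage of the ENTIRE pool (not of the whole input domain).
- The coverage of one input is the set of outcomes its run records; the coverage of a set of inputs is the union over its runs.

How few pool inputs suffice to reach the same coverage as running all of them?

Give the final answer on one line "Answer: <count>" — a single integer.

test 1 (c=10, v=2) hits B1=F, B2=S, B3=F, B4=T, B4=F, B5=T, B6=S
test 2 (c=7, v=6) hits B1=F, B2=E, B3=T, B4=T, B4=F, B5=T, B6=S
test 3 (c=12, v=4) hits B1=F, B2=S, B3=F, B4=T, B4=F, B5=T, B6=S
test 4 (c=11, v=6) hits B1=F, B2=S, B3=F, B4=T, B4=F, B5=F, B6=E, B7=T
test 5 (c=6, v=2) hits B1=F, B2=E, B3=T, B4=T, B4=F, B5=T, B6=S
test 6 (c=13, v=4) hits B1=F, B2=S, B3=F, B4=T, B4=F, B5=F, B6=E, B7=T
test 7 (c=16, v=-1) hits B1=F, B2=S, B3=F, B4=T, B4=F, B5=T, B6=S
test 8 (c=4, v=6) hits B1=T, B2=E, B4=T, B4=F, B5=T, B6=S
union over all inputs: B1=T, B1=F, B2=S, B2=E, B3=T, B3=F, B4=T, B4=F, B5=T, B5=F, B6=S, B6=E, B7=T (13 outcomes)
every size-1 subset falls short of the 13 outcomes (best: 8/13)
every size-2 subset falls short of the 13 outcomes (best: 12/13)
size 3: inputs {2, 4, 8} cover all 13 outcomes, and no lexicographically smaller subset of this size does

Answer: 3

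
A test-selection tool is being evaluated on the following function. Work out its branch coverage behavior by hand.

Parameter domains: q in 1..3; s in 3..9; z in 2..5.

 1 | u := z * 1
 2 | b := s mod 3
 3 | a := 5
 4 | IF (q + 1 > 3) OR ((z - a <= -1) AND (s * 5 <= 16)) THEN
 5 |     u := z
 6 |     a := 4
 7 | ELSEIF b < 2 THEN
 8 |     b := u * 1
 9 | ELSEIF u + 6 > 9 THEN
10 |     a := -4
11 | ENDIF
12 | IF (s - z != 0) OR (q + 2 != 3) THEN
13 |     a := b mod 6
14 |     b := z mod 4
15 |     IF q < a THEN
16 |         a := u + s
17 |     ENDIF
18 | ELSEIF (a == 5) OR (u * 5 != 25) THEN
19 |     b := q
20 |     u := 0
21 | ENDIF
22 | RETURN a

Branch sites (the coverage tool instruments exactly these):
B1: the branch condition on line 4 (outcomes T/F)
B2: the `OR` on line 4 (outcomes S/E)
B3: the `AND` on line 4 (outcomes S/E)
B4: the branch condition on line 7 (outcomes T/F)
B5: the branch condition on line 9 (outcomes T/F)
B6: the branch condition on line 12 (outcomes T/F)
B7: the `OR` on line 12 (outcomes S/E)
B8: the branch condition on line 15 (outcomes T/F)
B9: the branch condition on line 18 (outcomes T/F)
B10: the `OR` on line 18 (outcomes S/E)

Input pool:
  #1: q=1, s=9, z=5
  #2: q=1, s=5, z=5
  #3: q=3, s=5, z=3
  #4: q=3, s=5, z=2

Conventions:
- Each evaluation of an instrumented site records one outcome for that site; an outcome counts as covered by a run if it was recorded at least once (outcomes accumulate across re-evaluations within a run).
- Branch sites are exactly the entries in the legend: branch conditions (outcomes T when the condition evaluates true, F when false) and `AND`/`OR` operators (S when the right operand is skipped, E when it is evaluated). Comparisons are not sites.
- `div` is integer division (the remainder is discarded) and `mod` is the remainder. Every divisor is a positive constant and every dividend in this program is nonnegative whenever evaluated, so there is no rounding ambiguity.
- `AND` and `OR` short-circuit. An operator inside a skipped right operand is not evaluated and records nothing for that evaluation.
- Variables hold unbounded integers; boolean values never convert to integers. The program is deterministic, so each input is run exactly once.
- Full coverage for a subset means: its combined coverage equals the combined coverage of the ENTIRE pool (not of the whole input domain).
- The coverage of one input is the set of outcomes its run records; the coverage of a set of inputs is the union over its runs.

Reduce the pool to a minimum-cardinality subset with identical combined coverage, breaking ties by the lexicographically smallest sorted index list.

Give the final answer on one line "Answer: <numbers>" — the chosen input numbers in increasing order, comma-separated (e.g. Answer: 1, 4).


input #1, q=1, s=9, z=5: events B2->E, B3->S, B1->F, B4->T, B7->S, B6->T, B8->T; outcomes B1=F, B2=E, B3=S, B4=T, B6=T, B7=S, B8=T
input #2, q=1, s=5, z=5: events B2->E, B3->S, B1->F, B4->F, B5->T, B7->E, B6->F, B10->E, B9->F; outcomes B1=F, B2=E, B3=S, B4=F, B5=T, B6=F, B7=E, B9=F, B10=E
input #3, q=3, s=5, z=3: events B2->S, B1->T, B7->S, B6->T, B8->F; outcomes B1=T, B2=S, B6=T, B7=S, B8=F
input #4, q=3, s=5, z=2: events B2->S, B1->T, B7->S, B6->T, B8->F; outcomes B1=T, B2=S, B6=T, B7=S, B8=F
pool-wide coverage (16 outcomes): B1=T, B1=F, B2=S, B2=E, B3=S, B4=T, B4=F, B5=T, B6=T, B6=F, B7=S, B7=E, B8=T, B8=F, B9=F, B10=E
size 1 is not enough: best union over all size-1 subsets is 9/16
size 2 is not enough: best union over all size-2 subsets is 14/16
the canonical winner is {1, 2, 3}: size 3, full 16-outcome coverage, earliest index list among size-3 covers
Answer: 1, 2, 3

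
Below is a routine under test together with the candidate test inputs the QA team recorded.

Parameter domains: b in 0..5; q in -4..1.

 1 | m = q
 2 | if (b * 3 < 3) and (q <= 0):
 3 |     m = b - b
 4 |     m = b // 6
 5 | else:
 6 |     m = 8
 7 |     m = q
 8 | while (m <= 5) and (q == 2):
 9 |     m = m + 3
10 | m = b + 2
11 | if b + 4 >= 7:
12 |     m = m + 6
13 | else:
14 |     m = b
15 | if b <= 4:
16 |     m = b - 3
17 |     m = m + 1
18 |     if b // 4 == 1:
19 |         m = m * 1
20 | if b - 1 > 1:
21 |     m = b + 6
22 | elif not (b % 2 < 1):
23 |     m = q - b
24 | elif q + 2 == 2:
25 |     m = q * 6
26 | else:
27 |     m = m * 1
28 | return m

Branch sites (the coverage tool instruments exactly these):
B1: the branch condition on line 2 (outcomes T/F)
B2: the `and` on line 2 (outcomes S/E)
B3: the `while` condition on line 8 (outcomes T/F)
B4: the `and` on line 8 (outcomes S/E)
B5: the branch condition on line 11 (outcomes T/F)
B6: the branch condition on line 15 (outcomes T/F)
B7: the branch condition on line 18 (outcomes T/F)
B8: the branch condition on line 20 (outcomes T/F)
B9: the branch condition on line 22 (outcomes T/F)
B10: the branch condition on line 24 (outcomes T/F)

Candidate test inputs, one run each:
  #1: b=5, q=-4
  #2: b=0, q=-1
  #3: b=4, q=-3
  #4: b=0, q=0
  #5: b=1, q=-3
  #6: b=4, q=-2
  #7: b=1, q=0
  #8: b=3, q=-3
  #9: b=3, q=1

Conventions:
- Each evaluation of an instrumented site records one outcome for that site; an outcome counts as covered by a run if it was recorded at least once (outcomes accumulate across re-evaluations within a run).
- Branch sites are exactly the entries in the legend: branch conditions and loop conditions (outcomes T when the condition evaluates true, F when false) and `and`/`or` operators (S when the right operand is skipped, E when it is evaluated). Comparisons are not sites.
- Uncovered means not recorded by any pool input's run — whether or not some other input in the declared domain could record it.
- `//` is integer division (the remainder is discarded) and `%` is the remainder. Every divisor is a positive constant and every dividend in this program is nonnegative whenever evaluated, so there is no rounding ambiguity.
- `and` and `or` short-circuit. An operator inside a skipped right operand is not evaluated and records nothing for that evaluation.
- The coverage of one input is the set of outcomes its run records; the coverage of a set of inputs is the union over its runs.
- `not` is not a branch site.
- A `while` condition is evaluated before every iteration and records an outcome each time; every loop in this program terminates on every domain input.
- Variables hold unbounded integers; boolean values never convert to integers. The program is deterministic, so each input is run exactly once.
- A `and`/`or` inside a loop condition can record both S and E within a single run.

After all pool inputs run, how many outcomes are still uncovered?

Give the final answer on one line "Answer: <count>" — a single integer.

run #1 (b=5, q=-4) runs B2->S, B1->F, B4->E, B3->F, B5->T, B6->F, B8->T; records B1=F, B2=S, B3=F, B4=E, B5=T, B6=F, B8=T
run #2 (b=0, q=-1) runs B2->E, B1->T, B4->E, B3->F, B5->F, B6->T, B7->F, B8->F, B9->F, B10->F; records B1=T, B2=E, B3=F, B4=E, B5=F, B6=T, B7=F, B8=F, B9=F, B10=F
run #3 (b=4, q=-3) runs B2->S, B1->F, B4->E, B3->F, B5->T, B6->T, B7->T, B8->T; records B1=F, B2=S, B3=F, B4=E, B5=T, B6=T, B7=T, B8=T
run #4 (b=0, q=0) runs B2->E, B1->T, B4->E, B3->F, B5->F, B6->T, B7->F, B8->F, B9->F, B10->T; records B1=T, B2=E, B3=F, B4=E, B5=F, B6=T, B7=F, B8=F, B9=F, B10=T
run #5 (b=1, q=-3) runs B2->S, B1->F, B4->E, B3->F, B5->F, B6->T, B7->F, B8->F, B9->T; records B1=F, B2=S, B3=F, B4=E, B5=F, B6=T, B7=F, B8=F, B9=T
run #6 (b=4, q=-2) runs B2->S, B1->F, B4->E, B3->F, B5->T, B6->T, B7->T, B8->T; records B1=F, B2=S, B3=F, B4=E, B5=T, B6=T, B7=T, B8=T
run #7 (b=1, q=0) runs B2->S, B1->F, B4->E, B3->F, B5->F, B6->T, B7->F, B8->F, B9->T; records B1=F, B2=S, B3=F, B4=E, B5=F, B6=T, B7=F, B8=F, B9=T
run #8 (b=3, q=-3) runs B2->S, B1->F, B4->E, B3->F, B5->T, B6->T, B7->F, B8->T; records B1=F, B2=S, B3=F, B4=E, B5=T, B6=T, B7=F, B8=T
run #9 (b=3, q=1) runs B2->S, B1->F, B4->E, B3->F, B5->T, B6->T, B7->F, B8->T; records B1=F, B2=S, B3=F, B4=E, B5=T, B6=T, B7=F, B8=T
union over the pool: B1=T, B1=F, B2=S, B2=E, B3=F, B4=E, B5=T, B5=F, B6=T, B6=F, B7=T, B7=F, B8=T, B8=F, B9=T, B9=F, B10=T, B10=F
uncovered (2 of 20): B3=T, B4=S

Answer: 2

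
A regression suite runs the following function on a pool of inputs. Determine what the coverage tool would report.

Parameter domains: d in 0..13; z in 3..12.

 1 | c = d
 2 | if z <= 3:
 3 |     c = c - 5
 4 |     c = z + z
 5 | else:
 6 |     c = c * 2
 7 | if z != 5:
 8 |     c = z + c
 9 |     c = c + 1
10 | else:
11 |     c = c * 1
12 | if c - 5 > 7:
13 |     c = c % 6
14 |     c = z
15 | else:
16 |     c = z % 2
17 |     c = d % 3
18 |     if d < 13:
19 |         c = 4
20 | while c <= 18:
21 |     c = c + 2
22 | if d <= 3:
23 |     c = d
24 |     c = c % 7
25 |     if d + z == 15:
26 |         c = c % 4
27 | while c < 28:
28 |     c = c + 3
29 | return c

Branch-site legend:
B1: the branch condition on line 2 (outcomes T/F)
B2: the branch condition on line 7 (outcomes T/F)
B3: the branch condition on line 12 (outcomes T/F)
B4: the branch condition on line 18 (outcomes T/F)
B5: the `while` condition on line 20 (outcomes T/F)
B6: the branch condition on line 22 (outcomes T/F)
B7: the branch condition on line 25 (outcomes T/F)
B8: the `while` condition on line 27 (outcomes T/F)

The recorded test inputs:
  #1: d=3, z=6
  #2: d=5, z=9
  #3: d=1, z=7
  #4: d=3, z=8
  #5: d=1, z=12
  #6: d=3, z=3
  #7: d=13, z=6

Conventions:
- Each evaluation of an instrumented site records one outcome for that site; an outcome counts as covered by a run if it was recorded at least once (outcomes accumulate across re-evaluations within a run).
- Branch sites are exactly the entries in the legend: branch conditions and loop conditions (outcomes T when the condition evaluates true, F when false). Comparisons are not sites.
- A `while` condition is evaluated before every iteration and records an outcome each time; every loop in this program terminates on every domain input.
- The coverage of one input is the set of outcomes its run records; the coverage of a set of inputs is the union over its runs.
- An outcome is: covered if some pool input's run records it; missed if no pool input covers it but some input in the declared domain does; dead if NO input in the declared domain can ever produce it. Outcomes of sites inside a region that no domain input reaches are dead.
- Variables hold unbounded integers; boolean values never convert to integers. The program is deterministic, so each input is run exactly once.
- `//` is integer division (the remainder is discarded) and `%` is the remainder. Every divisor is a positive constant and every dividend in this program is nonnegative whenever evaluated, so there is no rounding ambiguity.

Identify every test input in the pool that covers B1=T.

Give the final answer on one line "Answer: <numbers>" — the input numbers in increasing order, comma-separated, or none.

input #1 (d=3, z=6): misses B1=T
input #2 (d=5, z=9): misses B1=T
input #3 (d=1, z=7): misses B1=T
input #4 (d=3, z=8): misses B1=T
input #5 (d=1, z=12): misses B1=T
input #6 (d=3, z=3): covers B1=T
input #7 (d=13, z=6): misses B1=T

Answer: 6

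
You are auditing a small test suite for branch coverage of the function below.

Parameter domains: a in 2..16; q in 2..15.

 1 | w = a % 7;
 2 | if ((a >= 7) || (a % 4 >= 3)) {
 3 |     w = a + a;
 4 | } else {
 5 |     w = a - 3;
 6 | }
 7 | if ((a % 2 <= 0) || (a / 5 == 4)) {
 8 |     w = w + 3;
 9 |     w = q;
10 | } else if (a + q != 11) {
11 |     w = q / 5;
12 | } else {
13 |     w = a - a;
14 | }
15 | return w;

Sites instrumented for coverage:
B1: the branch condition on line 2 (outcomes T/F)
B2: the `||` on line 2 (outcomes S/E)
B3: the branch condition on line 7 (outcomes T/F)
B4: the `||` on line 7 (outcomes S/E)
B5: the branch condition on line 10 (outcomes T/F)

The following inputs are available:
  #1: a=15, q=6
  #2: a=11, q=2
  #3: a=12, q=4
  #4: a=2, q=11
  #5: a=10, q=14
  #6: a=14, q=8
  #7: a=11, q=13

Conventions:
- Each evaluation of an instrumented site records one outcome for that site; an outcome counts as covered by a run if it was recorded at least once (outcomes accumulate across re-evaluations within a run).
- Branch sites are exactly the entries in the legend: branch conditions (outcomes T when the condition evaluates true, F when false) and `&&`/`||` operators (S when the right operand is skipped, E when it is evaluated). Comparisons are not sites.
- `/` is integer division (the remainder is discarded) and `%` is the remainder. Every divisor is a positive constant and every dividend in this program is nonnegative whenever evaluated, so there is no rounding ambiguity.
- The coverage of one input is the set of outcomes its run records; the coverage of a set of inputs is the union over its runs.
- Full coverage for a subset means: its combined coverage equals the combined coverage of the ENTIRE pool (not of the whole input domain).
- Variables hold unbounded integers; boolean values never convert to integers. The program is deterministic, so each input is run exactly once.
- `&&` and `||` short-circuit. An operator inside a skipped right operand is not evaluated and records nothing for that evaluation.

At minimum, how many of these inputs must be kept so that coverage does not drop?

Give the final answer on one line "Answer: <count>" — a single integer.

#1 (a=15, q=6) -> B2->S, B1->T, B4->E, B3->F, B5->T; covered: B1=T, B2=S, B3=F, B4=E, B5=T
#2 (a=11, q=2) -> B2->S, B1->T, B4->E, B3->F, B5->T; covered: B1=T, B2=S, B3=F, B4=E, B5=T
#3 (a=12, q=4) -> B2->S, B1->T, B4->S, B3->T; covered: B1=T, B2=S, B3=T, B4=S
#4 (a=2, q=11) -> B2->E, B1->F, B4->S, B3->T; covered: B1=F, B2=E, B3=T, B4=S
#5 (a=10, q=14) -> B2->S, B1->T, B4->S, B3->T; covered: B1=T, B2=S, B3=T, B4=S
#6 (a=14, q=8) -> B2->S, B1->T, B4->S, B3->T; covered: B1=T, B2=S, B3=T, B4=S
#7 (a=11, q=13) -> B2->S, B1->T, B4->E, B3->F, B5->T; covered: B1=T, B2=S, B3=F, B4=E, B5=T
pool-wide coverage (9 outcomes): B1=T, B1=F, B2=S, B2=E, B3=T, B3=F, B4=S, B4=E, B5=T
no size-1 subset reaches all 9 outcomes (best union: 5/9)
size 2: inputs {1, 4} cover all 9 outcomes, and no lexicographically smaller subset of this size does

Answer: 2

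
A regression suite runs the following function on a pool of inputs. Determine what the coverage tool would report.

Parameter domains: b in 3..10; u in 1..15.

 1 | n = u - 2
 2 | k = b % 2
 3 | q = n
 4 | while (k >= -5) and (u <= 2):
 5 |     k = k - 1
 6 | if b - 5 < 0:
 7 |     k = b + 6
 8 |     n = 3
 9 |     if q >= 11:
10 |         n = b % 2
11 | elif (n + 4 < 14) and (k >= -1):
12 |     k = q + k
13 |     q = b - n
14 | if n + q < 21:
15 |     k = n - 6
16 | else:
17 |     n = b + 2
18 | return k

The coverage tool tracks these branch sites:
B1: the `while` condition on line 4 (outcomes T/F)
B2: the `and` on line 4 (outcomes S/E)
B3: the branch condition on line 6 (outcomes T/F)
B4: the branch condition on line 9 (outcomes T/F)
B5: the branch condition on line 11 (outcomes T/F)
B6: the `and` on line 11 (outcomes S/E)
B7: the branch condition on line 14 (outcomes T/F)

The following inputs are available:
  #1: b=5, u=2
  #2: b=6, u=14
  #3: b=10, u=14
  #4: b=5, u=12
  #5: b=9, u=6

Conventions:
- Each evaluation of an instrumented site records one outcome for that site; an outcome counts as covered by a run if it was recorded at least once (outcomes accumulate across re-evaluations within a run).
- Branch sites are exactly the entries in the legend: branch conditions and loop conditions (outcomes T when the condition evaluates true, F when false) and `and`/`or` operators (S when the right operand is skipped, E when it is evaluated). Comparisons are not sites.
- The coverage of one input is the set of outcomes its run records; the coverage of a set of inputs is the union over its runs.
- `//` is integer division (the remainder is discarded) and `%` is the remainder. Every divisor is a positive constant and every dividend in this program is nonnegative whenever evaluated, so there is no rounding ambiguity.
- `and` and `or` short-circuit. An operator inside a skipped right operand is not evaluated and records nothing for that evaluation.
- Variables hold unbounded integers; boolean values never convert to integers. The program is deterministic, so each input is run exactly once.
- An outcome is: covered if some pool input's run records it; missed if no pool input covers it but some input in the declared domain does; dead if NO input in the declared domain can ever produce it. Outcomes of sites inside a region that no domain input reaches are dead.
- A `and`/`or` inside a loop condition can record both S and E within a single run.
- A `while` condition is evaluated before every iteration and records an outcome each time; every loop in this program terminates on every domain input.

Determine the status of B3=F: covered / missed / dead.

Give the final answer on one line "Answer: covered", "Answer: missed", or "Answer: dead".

B3=F is recorded by pool input(s) 1, 2, 3, 4, 5 -> covered

Answer: covered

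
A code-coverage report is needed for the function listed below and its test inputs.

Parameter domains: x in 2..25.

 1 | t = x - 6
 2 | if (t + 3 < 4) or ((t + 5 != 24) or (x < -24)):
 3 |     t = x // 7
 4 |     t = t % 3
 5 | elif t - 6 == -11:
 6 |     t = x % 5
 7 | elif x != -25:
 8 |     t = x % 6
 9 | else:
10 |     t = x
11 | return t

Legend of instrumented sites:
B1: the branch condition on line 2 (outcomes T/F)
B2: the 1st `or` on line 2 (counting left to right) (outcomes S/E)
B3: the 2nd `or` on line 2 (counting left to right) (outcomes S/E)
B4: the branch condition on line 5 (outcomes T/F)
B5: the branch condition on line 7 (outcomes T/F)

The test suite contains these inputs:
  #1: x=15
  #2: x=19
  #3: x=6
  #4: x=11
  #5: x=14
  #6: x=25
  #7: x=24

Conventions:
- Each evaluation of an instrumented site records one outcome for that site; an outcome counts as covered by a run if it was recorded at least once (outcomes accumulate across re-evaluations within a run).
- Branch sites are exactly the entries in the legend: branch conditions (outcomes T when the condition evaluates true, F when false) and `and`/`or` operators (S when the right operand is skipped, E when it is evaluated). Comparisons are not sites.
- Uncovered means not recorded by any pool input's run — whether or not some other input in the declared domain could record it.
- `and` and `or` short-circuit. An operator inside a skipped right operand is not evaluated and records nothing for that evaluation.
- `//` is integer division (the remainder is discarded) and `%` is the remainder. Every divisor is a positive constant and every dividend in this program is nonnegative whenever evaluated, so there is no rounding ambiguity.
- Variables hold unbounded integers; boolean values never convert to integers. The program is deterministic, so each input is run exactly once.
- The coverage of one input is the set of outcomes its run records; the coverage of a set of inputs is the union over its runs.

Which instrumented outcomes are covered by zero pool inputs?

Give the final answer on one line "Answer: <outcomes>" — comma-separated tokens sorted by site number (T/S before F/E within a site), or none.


input #1, x=15: outcomes B1=T, B2=E, B3=S
input #2, x=19: outcomes B1=T, B2=E, B3=S
input #3, x=6: outcomes B1=T, B2=S
input #4, x=11: outcomes B1=T, B2=E, B3=S
input #5, x=14: outcomes B1=T, B2=E, B3=S
input #6, x=25: outcomes B1=F, B2=E, B3=E, B4=F, B5=T
input #7, x=24: outcomes B1=T, B2=E, B3=S
union over the pool: B1=T, B1=F, B2=S, B2=E, B3=S, B3=E, B4=F, B5=T
uncovered (2 of 10): B4=T, B5=F
Answer: B4=T, B5=F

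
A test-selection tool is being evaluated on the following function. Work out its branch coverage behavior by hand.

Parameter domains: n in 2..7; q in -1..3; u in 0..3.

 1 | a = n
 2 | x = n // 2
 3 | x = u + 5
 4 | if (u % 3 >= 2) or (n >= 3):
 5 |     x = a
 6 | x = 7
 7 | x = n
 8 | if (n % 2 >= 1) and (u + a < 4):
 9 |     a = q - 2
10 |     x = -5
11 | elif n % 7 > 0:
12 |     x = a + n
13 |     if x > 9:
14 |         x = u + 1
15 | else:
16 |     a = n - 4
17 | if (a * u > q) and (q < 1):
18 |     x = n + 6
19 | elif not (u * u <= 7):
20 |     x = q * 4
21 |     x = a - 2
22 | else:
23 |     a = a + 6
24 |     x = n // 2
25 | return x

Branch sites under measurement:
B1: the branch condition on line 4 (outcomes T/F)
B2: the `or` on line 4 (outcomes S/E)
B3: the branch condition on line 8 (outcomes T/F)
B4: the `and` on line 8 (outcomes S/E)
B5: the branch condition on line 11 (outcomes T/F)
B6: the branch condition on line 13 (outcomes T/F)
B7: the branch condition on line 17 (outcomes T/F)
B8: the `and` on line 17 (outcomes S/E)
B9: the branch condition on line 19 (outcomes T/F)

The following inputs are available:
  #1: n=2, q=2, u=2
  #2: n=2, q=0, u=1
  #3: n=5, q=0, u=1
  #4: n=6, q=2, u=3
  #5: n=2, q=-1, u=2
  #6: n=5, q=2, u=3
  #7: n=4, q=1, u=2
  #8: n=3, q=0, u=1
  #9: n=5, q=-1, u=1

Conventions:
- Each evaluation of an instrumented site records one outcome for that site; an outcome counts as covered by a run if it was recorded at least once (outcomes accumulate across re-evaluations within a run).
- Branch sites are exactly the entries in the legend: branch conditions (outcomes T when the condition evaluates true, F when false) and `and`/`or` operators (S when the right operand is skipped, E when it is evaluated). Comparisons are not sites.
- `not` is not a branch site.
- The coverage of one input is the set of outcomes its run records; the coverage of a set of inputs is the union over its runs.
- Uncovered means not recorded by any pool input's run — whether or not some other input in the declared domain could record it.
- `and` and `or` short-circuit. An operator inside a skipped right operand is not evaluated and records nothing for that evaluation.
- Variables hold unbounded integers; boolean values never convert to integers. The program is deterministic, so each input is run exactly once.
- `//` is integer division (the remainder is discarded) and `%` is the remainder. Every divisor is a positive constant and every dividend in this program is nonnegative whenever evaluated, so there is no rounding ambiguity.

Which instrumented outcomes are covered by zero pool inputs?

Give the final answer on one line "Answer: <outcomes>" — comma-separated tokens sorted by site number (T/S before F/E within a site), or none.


input #1 (n=2, q=2, u=2): events B2->S, B1->T, B4->S, B3->F, B5->T, B6->F, B8->E, B7->F, B9->F; covers B1=T, B2=S, B3=F, B4=S, B5=T, B6=F, B7=F, B8=E, B9=F
input #2 (n=2, q=0, u=1): events B2->E, B1->F, B4->S, B3->F, B5->T, B6->F, B8->E, B7->T; covers B1=F, B2=E, B3=F, B4=S, B5=T, B6=F, B7=T, B8=E
input #3 (n=5, q=0, u=1): events B2->E, B1->T, B4->E, B3->F, B5->T, B6->T, B8->E, B7->T; covers B1=T, B2=E, B3=F, B4=E, B5=T, B6=T, B7=T, B8=E
input #4 (n=6, q=2, u=3): events B2->E, B1->T, B4->S, B3->F, B5->T, B6->T, B8->E, B7->F, B9->T; covers B1=T, B2=E, B3=F, B4=S, B5=T, B6=T, B7=F, B8=E, B9=T
input #5 (n=2, q=-1, u=2): events B2->S, B1->T, B4->S, B3->F, B5->T, B6->F, B8->E, B7->T; covers B1=T, B2=S, B3=F, B4=S, B5=T, B6=F, B7=T, B8=E
input #6 (n=5, q=2, u=3): events B2->E, B1->T, B4->E, B3->F, B5->T, B6->T, B8->E, B7->F, B9->T; covers B1=T, B2=E, B3=F, B4=E, B5=T, B6=T, B7=F, B8=E, B9=T
input #7 (n=4, q=1, u=2): events B2->S, B1->T, B4->S, B3->F, B5->T, B6->F, B8->E, B7->F, B9->F; covers B1=T, B2=S, B3=F, B4=S, B5=T, B6=F, B7=F, B8=E, B9=F
input #8 (n=3, q=0, u=1): events B2->E, B1->T, B4->E, B3->F, B5->T, B6->F, B8->E, B7->T; covers B1=T, B2=E, B3=F, B4=E, B5=T, B6=F, B7=T, B8=E
input #9 (n=5, q=-1, u=1): events B2->E, B1->T, B4->E, B3->F, B5->T, B6->T, B8->E, B7->T; covers B1=T, B2=E, B3=F, B4=E, B5=T, B6=T, B7=T, B8=E
union over the pool: B1=T, B1=F, B2=S, B2=E, B3=F, B4=S, B4=E, B5=T, B6=T, B6=F, B7=T, B7=F, B8=E, B9=T, B9=F
uncovered (3 of 18): B3=T, B5=F, B8=S
Answer: B3=T, B5=F, B8=S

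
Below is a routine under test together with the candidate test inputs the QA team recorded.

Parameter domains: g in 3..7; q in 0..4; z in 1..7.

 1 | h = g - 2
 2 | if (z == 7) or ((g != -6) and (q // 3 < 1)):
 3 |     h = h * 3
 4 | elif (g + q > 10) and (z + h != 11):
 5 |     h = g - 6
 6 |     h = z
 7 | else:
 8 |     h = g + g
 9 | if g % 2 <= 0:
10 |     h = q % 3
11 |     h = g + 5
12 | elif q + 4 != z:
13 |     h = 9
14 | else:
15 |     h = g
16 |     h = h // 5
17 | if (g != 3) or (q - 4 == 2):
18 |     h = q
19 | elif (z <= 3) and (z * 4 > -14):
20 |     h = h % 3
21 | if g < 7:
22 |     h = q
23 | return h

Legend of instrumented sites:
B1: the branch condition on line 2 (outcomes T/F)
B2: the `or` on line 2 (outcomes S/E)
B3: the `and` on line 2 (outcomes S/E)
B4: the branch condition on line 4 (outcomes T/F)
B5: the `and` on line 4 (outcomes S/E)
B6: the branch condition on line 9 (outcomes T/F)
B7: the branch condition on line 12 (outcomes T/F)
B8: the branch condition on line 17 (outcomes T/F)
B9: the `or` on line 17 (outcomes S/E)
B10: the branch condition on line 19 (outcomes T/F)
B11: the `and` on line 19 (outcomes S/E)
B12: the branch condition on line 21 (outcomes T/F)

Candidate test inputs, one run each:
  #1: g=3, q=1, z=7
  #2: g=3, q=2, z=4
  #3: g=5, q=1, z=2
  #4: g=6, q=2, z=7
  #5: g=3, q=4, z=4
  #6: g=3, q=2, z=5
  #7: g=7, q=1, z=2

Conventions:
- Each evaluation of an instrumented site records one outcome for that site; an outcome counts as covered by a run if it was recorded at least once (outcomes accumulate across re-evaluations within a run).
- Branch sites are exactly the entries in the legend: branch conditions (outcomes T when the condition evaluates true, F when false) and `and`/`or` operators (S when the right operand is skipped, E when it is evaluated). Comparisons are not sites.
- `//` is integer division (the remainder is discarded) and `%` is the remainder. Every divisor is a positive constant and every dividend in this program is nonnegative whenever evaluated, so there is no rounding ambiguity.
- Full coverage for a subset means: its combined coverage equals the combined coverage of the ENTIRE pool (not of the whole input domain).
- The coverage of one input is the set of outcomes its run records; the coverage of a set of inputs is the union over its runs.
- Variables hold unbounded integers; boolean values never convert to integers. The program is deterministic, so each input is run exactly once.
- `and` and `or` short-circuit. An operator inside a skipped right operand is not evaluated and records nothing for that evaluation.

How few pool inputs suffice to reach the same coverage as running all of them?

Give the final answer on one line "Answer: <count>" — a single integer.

test 1 (g=3, q=1, z=7) fires B2->S, B1->T, B6->F, B7->T, B9->E, B8->F, B11->S, B10->F, B12->T; hits B1=T, B2=S, B6=F, B7=T, B8=F, B9=E, B10=F, B11=S, B12=T
test 2 (g=3, q=2, z=4) fires B2->E, B3->E, B1->T, B6->F, B7->T, B9->E, B8->F, B11->S, B10->F, B12->T; hits B1=T, B2=E, B3=E, B6=F, B7=T, B8=F, B9=E, B10=F, B11=S, B12=T
test 3 (g=5, q=1, z=2) fires B2->E, B3->E, B1->T, B6->F, B7->T, B9->S, B8->T, B12->T; hits B1=T, B2=E, B3=E, B6=F, B7=T, B8=T, B9=S, B12=T
test 4 (g=6, q=2, z=7) fires B2->S, B1->T, B6->T, B9->S, B8->T, B12->T; hits B1=T, B2=S, B6=T, B8=T, B9=S, B12=T
test 5 (g=3, q=4, z=4) fires B2->E, B3->E, B1->F, B5->S, B4->F, B6->F, B7->T, B9->E, B8->F, B11->S, B10->F, B12->T; hits B1=F, B2=E, B3=E, B4=F, B5=S, B6=F, B7=T, B8=F, B9=E, B10=F, B11=S, B12=T
test 6 (g=3, q=2, z=5) fires B2->E, B3->E, B1->T, B6->F, B7->T, B9->E, B8->F, B11->S, B10->F, B12->T; hits B1=T, B2=E, B3=E, B6=F, B7=T, B8=F, B9=E, B10=F, B11=S, B12=T
test 7 (g=7, q=1, z=2) fires B2->E, B3->E, B1->T, B6->F, B7->T, B9->S, B8->T, B12->F; hits B1=T, B2=E, B3=E, B6=F, B7=T, B8=T, B9=S, B12=F
the full pool covers 18 outcomes: B1=T, B1=F, B2=S, B2=E, B3=E, B4=F, B5=S, B6=T, B6=F, B7=T, B8=T, B8=F, B9=S, B9=E, B10=F, B11=S, B12=T, B12=F
no size-1 subset reaches all 18 outcomes (best union: 12/18)
no size-2 subset reaches all 18 outcomes (best union: 17/18)
size 3: inputs {4, 5, 7} cover all 18 outcomes, and no lexicographically smaller subset of this size does

Answer: 3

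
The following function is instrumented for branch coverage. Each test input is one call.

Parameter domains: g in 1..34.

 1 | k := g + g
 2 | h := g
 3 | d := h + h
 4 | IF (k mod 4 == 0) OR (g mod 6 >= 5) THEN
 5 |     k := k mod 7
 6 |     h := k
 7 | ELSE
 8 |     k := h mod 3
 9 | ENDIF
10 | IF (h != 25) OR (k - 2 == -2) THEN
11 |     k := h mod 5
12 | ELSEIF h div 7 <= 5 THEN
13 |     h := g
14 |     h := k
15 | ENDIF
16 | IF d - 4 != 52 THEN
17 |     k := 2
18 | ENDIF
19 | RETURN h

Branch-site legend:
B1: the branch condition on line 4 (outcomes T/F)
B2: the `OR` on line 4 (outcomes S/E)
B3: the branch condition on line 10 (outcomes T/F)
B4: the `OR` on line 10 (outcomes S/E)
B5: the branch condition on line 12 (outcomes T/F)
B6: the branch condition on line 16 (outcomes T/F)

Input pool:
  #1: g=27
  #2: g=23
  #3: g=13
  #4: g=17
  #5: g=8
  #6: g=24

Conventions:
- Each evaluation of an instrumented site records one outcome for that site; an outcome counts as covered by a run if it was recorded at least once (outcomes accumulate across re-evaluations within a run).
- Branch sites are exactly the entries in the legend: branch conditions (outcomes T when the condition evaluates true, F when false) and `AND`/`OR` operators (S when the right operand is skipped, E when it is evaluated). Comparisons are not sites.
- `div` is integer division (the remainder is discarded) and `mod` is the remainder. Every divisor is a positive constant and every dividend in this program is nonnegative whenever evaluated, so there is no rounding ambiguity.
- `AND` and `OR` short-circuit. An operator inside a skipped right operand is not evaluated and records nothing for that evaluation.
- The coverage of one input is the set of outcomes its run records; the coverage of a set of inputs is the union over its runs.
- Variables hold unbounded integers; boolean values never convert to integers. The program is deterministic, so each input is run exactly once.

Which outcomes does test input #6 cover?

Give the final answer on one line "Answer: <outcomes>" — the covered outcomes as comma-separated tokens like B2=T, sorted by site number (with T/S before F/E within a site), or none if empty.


Simulating input #6 (g=24) step by step:
  B2->S, B1->T, B4->S, B3->T, B6->T
collecting distinct outcomes: B1=T, B2=S, B3=T, B4=S, B6=T
Answer: B1=T, B2=S, B3=T, B4=S, B6=T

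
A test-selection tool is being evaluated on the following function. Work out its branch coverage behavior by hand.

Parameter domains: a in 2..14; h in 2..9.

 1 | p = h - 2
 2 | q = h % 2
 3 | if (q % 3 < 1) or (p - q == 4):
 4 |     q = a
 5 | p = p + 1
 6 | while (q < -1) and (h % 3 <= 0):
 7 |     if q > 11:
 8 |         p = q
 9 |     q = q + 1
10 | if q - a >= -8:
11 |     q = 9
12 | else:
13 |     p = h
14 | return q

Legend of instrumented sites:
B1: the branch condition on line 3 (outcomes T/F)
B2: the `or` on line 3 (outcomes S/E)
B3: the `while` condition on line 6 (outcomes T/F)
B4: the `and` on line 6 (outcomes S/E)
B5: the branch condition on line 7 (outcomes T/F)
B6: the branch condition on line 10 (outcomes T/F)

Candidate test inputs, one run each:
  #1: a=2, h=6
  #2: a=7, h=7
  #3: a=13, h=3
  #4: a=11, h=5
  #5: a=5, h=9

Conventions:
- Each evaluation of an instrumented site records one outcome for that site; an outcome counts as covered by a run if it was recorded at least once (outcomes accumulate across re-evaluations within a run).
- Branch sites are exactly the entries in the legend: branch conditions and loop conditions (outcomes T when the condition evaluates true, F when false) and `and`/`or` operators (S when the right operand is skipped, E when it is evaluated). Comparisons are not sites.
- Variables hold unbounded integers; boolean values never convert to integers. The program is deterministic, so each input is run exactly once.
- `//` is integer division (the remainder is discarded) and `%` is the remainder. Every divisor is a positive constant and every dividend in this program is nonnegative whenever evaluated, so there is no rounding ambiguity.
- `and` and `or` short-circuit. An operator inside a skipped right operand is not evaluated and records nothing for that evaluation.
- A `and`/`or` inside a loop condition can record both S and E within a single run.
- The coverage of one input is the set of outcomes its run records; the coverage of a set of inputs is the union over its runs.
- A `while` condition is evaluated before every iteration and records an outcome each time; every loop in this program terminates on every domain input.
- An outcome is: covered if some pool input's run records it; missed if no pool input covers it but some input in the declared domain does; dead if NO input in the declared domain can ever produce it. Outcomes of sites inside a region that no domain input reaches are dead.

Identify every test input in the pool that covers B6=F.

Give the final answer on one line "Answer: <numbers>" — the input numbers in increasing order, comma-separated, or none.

input #1 (a=2, h=6): never hits B6=F
input #2 (a=7, h=7): never hits B6=F
input #3 (a=13, h=3): hits B6=F
input #4 (a=11, h=5): hits B6=F
input #5 (a=5, h=9): never hits B6=F

Answer: 3, 4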